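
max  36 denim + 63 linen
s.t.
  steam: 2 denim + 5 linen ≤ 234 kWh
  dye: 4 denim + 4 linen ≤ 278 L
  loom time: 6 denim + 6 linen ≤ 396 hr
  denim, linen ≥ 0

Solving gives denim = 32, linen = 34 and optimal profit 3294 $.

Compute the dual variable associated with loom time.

3

Check each constraint at x*: steam 234/234 (tight); dye 264/278 (slack 14); loom time 396/396 (tight).
Slack constraints have shadow price 0 (complementary slackness).
From A_Bᵀ y = c: 2·y_steam + 6·y_loom time = 36; 5·y_steam + 6·y_loom time = 63.
This yields shadow prices y_steam = 9, y_loom time = 3.
Shadow price of loom time = 3.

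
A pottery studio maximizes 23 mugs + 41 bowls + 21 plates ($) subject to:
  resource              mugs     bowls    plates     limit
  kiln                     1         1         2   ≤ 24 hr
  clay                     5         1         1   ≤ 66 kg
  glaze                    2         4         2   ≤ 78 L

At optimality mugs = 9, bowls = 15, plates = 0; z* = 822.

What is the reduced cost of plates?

-7

At the optimum: kiln uses 24 of 24 (binding); clay uses 60 of 66 (slack = 6); glaze uses 78 of 78 (binding).
Since clay is not tight, its dual is 0.
Dual feasibility on the basic columns requires 1·y_kiln + 2·y_glaze = 23, 1·y_kiln + 4·y_glaze = 41.
This yields shadow prices y_kiln = 5, y_glaze = 9.
Reduced cost of plates: c₃ − yᵀa₃ = 21 − (5·2 + 9·2) = 21 − 28 = -7.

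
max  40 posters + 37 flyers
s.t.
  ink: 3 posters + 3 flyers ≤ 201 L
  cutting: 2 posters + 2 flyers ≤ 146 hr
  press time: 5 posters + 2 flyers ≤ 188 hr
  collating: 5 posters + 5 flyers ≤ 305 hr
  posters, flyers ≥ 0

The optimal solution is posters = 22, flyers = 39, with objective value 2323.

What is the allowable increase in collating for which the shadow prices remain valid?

Binding constraints: press time, collating. The basis is B = [[5,2],[5,5]] with det 15.
Per unit increase in collating, x* moves by d = (-0.1333, 0.3333).
The basis stays optimal until ink becomes binding; allowable increase = 30 hr.

30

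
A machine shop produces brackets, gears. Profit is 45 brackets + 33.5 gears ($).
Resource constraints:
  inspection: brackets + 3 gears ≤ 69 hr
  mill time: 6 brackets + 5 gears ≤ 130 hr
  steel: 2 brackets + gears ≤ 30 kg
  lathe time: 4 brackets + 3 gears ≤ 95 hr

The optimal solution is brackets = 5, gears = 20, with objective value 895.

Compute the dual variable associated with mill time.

Check each constraint at x*: inspection 65/69 (slack 4); mill time 130/130 (tight); steel 30/30 (tight); lathe time 80/95 (slack 15).
Since inspection, lathe time are not tight, their duals are 0.
From A_Bᵀ y = c: 6·y_mill time + 2·y_steel = 45; 5·y_mill time + 1·y_steel = 33.5.
This yields shadow prices y_mill time = 5.5, y_steel = 6.
Shadow price of mill time = 5.5.

5.5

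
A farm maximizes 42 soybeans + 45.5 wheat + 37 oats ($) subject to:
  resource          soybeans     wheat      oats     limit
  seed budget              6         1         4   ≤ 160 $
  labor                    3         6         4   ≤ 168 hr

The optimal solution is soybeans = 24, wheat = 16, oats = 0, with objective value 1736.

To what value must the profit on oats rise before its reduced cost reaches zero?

Both seed budget and labor are binding at x*.
From A_Bᵀ y = c: 6·y_seed budget + 3·y_labor = 42; 1·y_seed budget + 6·y_labor = 45.5.
Solving: y_seed budget = 3.5, y_labor = 7.
oats enters the basis when its profit ≥ yᵀa₃ = 3.5·4 + 7·4 = 42.

42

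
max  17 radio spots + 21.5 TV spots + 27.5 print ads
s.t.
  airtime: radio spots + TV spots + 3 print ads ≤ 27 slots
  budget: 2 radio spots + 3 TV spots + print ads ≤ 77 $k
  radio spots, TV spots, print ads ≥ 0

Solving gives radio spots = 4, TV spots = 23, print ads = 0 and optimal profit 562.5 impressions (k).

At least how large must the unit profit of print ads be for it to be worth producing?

28.5

At the optimum: airtime uses 27 of 27 (binding); budget uses 77 of 77 (binding).
From A_Bᵀ y = c: 1·y_airtime + 2·y_budget = 17; 1·y_airtime + 3·y_budget = 21.5.
Solving: y_airtime = 8, y_budget = 4.5.
print ads enters the basis when its profit ≥ yᵀa₃ = 8·3 + 4.5·1 = 28.5.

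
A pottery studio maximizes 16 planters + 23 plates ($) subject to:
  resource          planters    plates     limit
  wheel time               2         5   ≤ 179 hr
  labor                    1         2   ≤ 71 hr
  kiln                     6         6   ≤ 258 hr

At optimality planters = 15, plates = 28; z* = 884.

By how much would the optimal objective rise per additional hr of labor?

7

Binding: labor and kiln. Non-binding: wheel time (9 unused).
By complementary slackness, y = 0 for the non-binding constraint.
From A_Bᵀ y = c: 1·y_labor + 6·y_kiln = 16; 2·y_labor + 6·y_kiln = 23.
This yields shadow prices y_labor = 7, y_kiln = 1.5.
Shadow price of labor = 7.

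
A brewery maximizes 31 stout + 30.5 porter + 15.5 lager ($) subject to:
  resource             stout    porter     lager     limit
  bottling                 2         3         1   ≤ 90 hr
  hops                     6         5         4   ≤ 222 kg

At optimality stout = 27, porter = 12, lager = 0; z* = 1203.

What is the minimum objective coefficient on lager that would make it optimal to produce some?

Both bottling and hops are binding at x*.
Dual feasibility on the basic columns requires 2·y_bottling + 6·y_hops = 31, 3·y_bottling + 5·y_hops = 30.5.
Solving: y_bottling = 3.5, y_hops = 4.
lager enters the basis when its profit ≥ yᵀa₃ = 3.5·1 + 4·4 = 19.5.

19.5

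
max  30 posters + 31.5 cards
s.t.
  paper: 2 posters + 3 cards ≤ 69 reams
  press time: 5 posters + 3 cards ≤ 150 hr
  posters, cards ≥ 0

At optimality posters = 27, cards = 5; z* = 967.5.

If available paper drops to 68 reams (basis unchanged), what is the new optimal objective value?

Both paper and press time are binding at x*.
From A_Bᵀ y = c: 2·y_paper + 5·y_press time = 30; 3·y_paper + 3·y_press time = 31.5.
Solving: y_paper = 7.5, y_press time = 3.
Δz = y_paper·Δb = 7.5 × (-1) = -7.5, so new z* = 967.5 − 7.5 = 960.

960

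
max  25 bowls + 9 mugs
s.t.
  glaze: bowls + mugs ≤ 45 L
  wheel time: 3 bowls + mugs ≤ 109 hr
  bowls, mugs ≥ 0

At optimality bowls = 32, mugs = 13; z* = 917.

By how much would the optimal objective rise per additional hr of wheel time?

8

Both glaze and wheel time are binding at x*.
The binding rows give the dual system: 1·y_glaze + 3·y_wheel time = 25 and 1·y_glaze + 1·y_wheel time = 9.
This yields shadow prices y_glaze = 1, y_wheel time = 8.
Shadow price of wheel time = 8.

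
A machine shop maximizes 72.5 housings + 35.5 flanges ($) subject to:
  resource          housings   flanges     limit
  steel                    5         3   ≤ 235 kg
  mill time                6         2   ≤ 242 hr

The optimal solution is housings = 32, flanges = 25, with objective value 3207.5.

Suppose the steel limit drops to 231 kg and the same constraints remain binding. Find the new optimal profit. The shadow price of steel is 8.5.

3173.5

Δb = -4, so new z* = 3207.5 + (8.5)·(-4) = 3207.5 − 34 = 3173.5.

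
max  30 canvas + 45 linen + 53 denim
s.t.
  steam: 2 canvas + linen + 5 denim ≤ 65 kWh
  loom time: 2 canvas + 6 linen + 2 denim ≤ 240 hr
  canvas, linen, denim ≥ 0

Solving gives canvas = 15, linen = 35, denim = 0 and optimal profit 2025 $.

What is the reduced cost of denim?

-4

Check each constraint at x*: steam 65/65 (tight); loom time 240/240 (tight).
The binding rows give the dual system: 2·y_steam + 2·y_loom time = 30 and 1·y_steam + 6·y_loom time = 45.
→ y_steam = 9 and y_loom time = 6.
Reduced cost of denim: c₃ − yᵀa₃ = 53 − (9·5 + 6·2) = 53 − 57 = -4.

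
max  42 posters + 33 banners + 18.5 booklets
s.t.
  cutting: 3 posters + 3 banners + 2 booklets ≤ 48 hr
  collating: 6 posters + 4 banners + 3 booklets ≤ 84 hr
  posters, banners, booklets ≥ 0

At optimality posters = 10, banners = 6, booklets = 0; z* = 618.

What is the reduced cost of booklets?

Both cutting and collating are binding at x*.
Dual feasibility on the basic columns requires 3·y_cutting + 6·y_collating = 42, 3·y_cutting + 4·y_collating = 33.
This yields shadow prices y_cutting = 5, y_collating = 4.5.
Reduced cost of booklets: c₃ − yᵀa₃ = 18.5 − (5·2 + 4.5·3) = 18.5 − 23.5 = -5.

-5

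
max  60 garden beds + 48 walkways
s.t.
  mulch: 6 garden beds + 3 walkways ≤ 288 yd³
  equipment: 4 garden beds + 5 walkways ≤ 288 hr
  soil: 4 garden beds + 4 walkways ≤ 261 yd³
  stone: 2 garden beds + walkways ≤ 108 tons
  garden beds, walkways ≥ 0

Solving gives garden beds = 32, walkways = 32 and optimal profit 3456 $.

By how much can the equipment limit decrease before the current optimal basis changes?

Binding constraints: mulch, equipment. The basis is B = [[6,3],[4,5]] with det 18.
Per unit decrease in equipment, x* moves by d = (0.1667, -0.3333).
The basis stays optimal until walkways reaches 0; allowable decrease = 96 hr.

96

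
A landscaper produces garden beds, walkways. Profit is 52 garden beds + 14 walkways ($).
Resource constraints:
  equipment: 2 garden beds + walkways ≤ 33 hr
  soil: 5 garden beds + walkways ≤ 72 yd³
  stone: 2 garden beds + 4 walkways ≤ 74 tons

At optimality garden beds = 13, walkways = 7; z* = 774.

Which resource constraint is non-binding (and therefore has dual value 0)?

equipment: 33/33 (binding)
soil: 72/72 (binding)
stone: 54/74 (slack 20)
By complementary slackness, a constraint with positive slack has shadow price 0 → stone.

stone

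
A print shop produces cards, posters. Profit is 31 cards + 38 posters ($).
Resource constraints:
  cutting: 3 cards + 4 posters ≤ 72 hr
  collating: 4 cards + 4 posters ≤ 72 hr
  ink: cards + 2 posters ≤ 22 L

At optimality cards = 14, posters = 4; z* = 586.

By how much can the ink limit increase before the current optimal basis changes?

14

Binding constraints: collating, ink. The basis is B = [[4,4],[1,2]] with det 4.
Per unit increase in ink, x* moves by d = (-1, 1).
The basis stays optimal until cards reaches 0; allowable increase = 14 L.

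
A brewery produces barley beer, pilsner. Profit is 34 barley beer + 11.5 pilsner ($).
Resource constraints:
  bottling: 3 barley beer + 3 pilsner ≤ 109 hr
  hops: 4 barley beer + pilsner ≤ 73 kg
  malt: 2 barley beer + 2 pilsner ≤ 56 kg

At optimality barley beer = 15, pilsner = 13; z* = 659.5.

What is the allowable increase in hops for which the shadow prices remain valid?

39

Binding constraints: hops, malt. The basis is B = [[4,1],[2,2]] with det 6.
Per unit increase in hops, x* moves by d = (0.3333, -0.3333).
The basis stays optimal until pilsner reaches 0; allowable increase = 39 kg.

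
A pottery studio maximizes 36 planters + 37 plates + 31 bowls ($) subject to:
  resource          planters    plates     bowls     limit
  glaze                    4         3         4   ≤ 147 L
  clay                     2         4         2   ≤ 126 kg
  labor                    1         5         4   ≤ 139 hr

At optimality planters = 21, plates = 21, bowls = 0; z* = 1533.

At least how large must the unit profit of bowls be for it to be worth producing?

36

At the optimum: glaze uses 147 of 147 (binding); clay uses 126 of 126 (binding); labor uses 126 of 139 (slack = 13).
Slack constraints have shadow price 0 (complementary slackness).
Dual feasibility on the basic columns requires 4·y_glaze + 2·y_clay = 36, 3·y_glaze + 4·y_clay = 37.
Solving: y_glaze = 7, y_clay = 4.
bowls enters the basis when its profit ≥ yᵀa₃ = 7·4 + 4·2 = 36.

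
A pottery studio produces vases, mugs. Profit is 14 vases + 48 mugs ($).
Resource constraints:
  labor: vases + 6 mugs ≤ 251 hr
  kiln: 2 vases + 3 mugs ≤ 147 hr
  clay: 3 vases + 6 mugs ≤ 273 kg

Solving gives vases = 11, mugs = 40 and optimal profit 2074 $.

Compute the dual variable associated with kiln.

0

At the optimum: labor uses 251 of 251 (binding); kiln uses 142 of 147 (slack = 5); clay uses 273 of 273 (binding).
Since kiln is not tight, its dual is 0.
The binding rows give the dual system: 1·y_labor + 3·y_clay = 14 and 6·y_labor + 6·y_clay = 48.
This yields shadow prices y_labor = 5, y_clay = 3.
Shadow price of kiln = 0.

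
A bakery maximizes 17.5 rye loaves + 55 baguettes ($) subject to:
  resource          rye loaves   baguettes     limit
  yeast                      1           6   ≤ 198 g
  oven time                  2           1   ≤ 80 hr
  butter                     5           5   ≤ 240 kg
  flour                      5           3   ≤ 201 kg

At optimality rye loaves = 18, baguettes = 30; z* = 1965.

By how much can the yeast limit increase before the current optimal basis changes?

90

Binding constraints: yeast, butter. The basis is B = [[1,6],[5,5]] with det -25.
Per unit increase in yeast, x* moves by d = (-0.2, 0.2).
The basis stays optimal until rye loaves reaches 0; allowable increase = 90 g.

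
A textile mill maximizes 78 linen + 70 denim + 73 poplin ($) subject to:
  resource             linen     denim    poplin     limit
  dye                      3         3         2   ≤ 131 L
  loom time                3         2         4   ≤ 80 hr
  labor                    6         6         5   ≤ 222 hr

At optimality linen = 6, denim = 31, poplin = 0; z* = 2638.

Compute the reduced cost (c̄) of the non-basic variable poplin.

At the optimum: dye uses 111 of 131 (slack = 20); loom time uses 80 of 80 (binding); labor uses 222 of 222 (binding).
Since dye is not tight, its dual is 0.
Dual feasibility on the basic columns requires 3·y_loom time + 6·y_labor = 78, 2·y_loom time + 6·y_labor = 70.
This yields shadow prices y_loom time = 8, y_labor = 9.
Reduced cost of poplin: c₃ − yᵀa₃ = 73 − (8·4 + 9·5) = 73 − 77 = -4.

-4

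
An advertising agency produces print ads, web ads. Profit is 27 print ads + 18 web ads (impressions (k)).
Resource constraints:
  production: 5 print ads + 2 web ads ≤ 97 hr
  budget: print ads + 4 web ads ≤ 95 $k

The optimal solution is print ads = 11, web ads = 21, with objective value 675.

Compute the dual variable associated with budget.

At the optimum: production uses 97 of 97 (binding); budget uses 95 of 95 (binding).
From A_Bᵀ y = c: 5·y_production + 1·y_budget = 27; 2·y_production + 4·y_budget = 18.
This yields shadow prices y_production = 5, y_budget = 2.
Shadow price of budget = 2.

2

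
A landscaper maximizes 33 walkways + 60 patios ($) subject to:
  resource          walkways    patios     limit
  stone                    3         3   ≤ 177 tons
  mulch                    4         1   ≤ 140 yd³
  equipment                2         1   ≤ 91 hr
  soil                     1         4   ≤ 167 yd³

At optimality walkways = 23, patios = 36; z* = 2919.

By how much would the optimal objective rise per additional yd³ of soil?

9

At the optimum: stone uses 177 of 177 (binding); mulch uses 128 of 140 (slack = 12); equipment uses 82 of 91 (slack = 9); soil uses 167 of 167 (binding).
Slack constraints have shadow price 0 (complementary slackness).
Dual feasibility on the basic columns requires 3·y_stone + 1·y_soil = 33, 3·y_stone + 4·y_soil = 60.
This yields shadow prices y_stone = 8, y_soil = 9.
Shadow price of soil = 9.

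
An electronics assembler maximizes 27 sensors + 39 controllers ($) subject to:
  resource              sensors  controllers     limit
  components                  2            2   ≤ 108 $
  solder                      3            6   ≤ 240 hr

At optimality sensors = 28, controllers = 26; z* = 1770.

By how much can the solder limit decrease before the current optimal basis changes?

Binding constraints: components, solder. The basis is B = [[2,2],[3,6]] with det 6.
Per unit decrease in solder, x* moves by d = (0.3333, -0.3333).
The basis stays optimal until controllers reaches 0; allowable decrease = 78 hr.

78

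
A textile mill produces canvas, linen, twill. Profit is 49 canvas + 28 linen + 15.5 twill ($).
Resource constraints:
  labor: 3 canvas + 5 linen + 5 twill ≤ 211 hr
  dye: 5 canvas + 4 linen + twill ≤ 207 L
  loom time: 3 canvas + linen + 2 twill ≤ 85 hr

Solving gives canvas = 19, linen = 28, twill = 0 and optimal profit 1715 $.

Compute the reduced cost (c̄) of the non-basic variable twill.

-5.5

At the optimum: labor uses 197 of 211 (slack = 14); dye uses 207 of 207 (binding); loom time uses 85 of 85 (binding).
By complementary slackness, y = 0 for the non-binding constraint.
Dual feasibility on the basic columns requires 5·y_dye + 3·y_loom time = 49, 4·y_dye + 1·y_loom time = 28.
→ y_dye = 5 and y_loom time = 8.
Reduced cost of twill: c₃ − yᵀa₃ = 15.5 − (5·1 + 8·2) = 15.5 − 21 = -5.5.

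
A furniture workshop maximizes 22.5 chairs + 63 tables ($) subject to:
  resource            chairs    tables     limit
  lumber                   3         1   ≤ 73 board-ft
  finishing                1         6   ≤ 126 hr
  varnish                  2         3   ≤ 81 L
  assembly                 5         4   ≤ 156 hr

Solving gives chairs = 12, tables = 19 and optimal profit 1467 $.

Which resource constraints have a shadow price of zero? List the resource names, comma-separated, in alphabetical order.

assembly, lumber

lumber: 55/73 (slack 18)
finishing: 126/126 (binding)
varnish: 81/81 (binding)
assembly: 136/156 (slack 20)
By complementary slackness, a constraint with positive slack has shadow price 0 → assembly, lumber.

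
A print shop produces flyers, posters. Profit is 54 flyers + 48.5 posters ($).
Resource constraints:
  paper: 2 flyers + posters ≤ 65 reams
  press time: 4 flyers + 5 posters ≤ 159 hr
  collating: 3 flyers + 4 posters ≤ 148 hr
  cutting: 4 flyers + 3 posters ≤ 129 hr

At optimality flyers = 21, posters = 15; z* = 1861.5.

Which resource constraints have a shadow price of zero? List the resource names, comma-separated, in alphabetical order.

collating, paper

paper: 57/65 (slack 8)
press time: 159/159 (binding)
collating: 123/148 (slack 25)
cutting: 129/129 (binding)
By complementary slackness, a constraint with positive slack has shadow price 0 → collating, paper.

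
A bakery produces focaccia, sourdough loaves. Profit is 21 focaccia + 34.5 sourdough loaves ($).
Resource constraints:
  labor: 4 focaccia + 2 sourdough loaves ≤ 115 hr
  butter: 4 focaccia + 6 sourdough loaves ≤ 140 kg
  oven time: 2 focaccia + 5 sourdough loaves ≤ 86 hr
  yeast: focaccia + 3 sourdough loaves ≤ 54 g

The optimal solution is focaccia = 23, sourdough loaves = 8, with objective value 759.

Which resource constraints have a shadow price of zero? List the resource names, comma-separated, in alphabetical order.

labor: 108/115 (slack 7)
butter: 140/140 (binding)
oven time: 86/86 (binding)
yeast: 47/54 (slack 7)
By complementary slackness, a constraint with positive slack has shadow price 0 → labor, yeast.

labor, yeast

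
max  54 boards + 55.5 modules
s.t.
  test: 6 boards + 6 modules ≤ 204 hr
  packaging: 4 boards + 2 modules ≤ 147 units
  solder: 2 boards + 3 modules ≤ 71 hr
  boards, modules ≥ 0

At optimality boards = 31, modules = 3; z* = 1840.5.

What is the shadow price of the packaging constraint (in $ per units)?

At the optimum: test uses 204 of 204 (binding); packaging uses 130 of 147 (slack = 17); solder uses 71 of 71 (binding).
By complementary slackness, y = 0 for the non-binding constraint.
Dual feasibility on the basic columns requires 6·y_test + 2·y_solder = 54, 6·y_test + 3·y_solder = 55.5.
Solving: y_test = 8.5, y_solder = 1.5.
Shadow price of packaging = 0.

0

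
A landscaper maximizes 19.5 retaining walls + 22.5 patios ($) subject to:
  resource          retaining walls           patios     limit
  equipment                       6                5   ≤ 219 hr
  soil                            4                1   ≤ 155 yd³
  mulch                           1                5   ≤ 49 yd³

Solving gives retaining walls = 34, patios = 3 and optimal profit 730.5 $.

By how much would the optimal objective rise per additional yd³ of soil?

0

At the optimum: equipment uses 219 of 219 (binding); soil uses 139 of 155 (slack = 16); mulch uses 49 of 49 (binding).
Slack constraints have shadow price 0 (complementary slackness).
From A_Bᵀ y = c: 6·y_equipment + 1·y_mulch = 19.5; 5·y_equipment + 5·y_mulch = 22.5.
This yields shadow prices y_equipment = 3, y_mulch = 1.5.
Shadow price of soil = 0.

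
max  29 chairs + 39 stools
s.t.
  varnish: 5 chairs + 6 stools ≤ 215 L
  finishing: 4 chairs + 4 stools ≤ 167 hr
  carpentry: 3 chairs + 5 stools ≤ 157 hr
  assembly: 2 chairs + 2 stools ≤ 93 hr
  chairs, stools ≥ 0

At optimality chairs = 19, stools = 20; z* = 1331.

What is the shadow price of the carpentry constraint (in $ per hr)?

3

Binding: varnish and carpentry. Non-binding: finishing (11 unused), assembly (15 unused).
Since finishing, assembly are not tight, their duals are 0.
From A_Bᵀ y = c: 5·y_varnish + 3·y_carpentry = 29; 6·y_varnish + 5·y_carpentry = 39.
Solving: y_varnish = 4, y_carpentry = 3.
Shadow price of carpentry = 3.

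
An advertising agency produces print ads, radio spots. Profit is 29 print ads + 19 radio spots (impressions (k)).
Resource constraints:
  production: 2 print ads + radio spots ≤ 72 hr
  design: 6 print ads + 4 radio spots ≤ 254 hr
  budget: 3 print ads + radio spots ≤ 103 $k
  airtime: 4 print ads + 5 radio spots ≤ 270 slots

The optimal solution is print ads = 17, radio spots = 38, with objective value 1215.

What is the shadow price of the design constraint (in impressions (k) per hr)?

4.5

Check each constraint at x*: production 72/72 (tight); design 254/254 (tight); budget 89/103 (slack 14); airtime 258/270 (slack 12).
By complementary slackness, y = 0 for the non-binding constraints.
The binding rows give the dual system: 2·y_production + 6·y_design = 29 and 1·y_production + 4·y_design = 19.
→ y_production = 1 and y_design = 4.5.
Shadow price of design = 4.5.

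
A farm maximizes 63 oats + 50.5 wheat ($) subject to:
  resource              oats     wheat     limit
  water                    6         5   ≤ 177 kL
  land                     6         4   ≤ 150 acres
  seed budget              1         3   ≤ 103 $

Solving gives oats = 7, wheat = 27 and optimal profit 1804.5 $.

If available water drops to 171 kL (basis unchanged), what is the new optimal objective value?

1753.5

Check each constraint at x*: water 177/177 (tight); land 150/150 (tight); seed budget 88/103 (slack 15).
By complementary slackness, y = 0 for the non-binding constraint.
The binding rows give the dual system: 6·y_water + 6·y_land = 63 and 5·y_water + 4·y_land = 50.5.
Solving: y_water = 8.5, y_land = 2.
Δz = y_water·Δb = 8.5 × (-6) = -51, so new z* = 1804.5 − 51 = 1753.5.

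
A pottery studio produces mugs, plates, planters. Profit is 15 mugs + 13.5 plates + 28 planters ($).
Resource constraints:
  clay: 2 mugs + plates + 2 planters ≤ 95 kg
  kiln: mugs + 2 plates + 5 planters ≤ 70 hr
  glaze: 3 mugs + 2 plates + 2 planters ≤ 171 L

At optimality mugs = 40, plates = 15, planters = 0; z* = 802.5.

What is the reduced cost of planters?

At the optimum: clay uses 95 of 95 (binding); kiln uses 70 of 70 (binding); glaze uses 150 of 171 (slack = 21).
Since glaze is not tight, its dual is 0.
Dual feasibility on the basic columns requires 2·y_clay + 1·y_kiln = 15, 1·y_clay + 2·y_kiln = 13.5.
Solving: y_clay = 5.5, y_kiln = 4.
Reduced cost of planters: c₃ − yᵀa₃ = 28 − (5.5·2 + 4·5) = 28 − 31 = -3.

-3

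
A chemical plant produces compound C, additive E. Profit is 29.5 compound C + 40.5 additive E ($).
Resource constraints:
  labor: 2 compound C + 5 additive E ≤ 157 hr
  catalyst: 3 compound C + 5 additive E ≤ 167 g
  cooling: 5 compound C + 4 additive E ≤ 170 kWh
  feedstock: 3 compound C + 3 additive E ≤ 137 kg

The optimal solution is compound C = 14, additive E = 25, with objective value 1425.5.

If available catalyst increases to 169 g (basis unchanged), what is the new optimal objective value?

Check each constraint at x*: labor 153/157 (slack 4); catalyst 167/167 (tight); cooling 170/170 (tight); feedstock 117/137 (slack 20).
Since labor, feedstock are not tight, their duals are 0.
From A_Bᵀ y = c: 3·y_catalyst + 5·y_cooling = 29.5; 5·y_catalyst + 4·y_cooling = 40.5.
This yields shadow prices y_catalyst = 6.5, y_cooling = 2.
Δz = y_catalyst·Δb = 6.5 × (2) = 13, so new z* = 1425.5 + 13 = 1438.5.

1438.5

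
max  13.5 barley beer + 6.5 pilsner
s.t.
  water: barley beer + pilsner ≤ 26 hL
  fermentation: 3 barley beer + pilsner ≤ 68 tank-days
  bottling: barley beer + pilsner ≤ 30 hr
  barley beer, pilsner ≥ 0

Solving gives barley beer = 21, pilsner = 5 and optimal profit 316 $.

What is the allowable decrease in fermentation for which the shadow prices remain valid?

42

Binding constraints: water, fermentation. The basis is B = [[1,1],[3,1]] with det -2.
Per unit decrease in fermentation, x* moves by d = (-0.5, 0.5).
The basis stays optimal until barley beer reaches 0; allowable decrease = 42 tank-days.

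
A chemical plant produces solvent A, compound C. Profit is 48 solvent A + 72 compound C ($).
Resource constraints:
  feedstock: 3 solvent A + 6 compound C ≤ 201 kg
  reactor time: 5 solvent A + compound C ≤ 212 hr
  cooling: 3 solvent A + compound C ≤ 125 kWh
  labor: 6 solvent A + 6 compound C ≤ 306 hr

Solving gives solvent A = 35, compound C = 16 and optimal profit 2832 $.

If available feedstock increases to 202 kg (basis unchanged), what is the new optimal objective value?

2840

Binding: feedstock and labor. Non-binding: reactor time (21 unused), cooling (4 unused).
Slack constraints have shadow price 0 (complementary slackness).
From A_Bᵀ y = c: 3·y_feedstock + 6·y_labor = 48; 6·y_feedstock + 6·y_labor = 72.
Solving: y_feedstock = 8, y_labor = 4.
Δz = y_feedstock·Δb = 8 × (1) = 8, so new z* = 2832 + 8 = 2840.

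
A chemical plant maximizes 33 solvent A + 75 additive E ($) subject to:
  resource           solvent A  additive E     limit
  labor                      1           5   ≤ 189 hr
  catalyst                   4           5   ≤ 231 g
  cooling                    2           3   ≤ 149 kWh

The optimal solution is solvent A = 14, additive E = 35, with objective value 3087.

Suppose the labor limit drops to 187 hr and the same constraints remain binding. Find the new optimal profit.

3069

At the optimum: labor uses 189 of 189 (binding); catalyst uses 231 of 231 (binding); cooling uses 133 of 149 (slack = 16).
Slack constraints have shadow price 0 (complementary slackness).
The binding rows give the dual system: 1·y_labor + 4·y_catalyst = 33 and 5·y_labor + 5·y_catalyst = 75.
Solving: y_labor = 9, y_catalyst = 6.
Δz = y_labor·Δb = 9 × (-2) = -18, so new z* = 3087 − 18 = 3069.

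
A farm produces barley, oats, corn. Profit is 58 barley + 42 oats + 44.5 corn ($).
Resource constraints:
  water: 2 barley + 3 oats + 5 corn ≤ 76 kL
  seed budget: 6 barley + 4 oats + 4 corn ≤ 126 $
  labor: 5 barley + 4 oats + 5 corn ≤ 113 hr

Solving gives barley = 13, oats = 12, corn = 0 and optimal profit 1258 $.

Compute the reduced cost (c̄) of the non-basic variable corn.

Check each constraint at x*: water 62/76 (slack 14); seed budget 126/126 (tight); labor 113/113 (tight).
Slack constraints have shadow price 0 (complementary slackness).
From A_Bᵀ y = c: 6·y_seed budget + 5·y_labor = 58; 4·y_seed budget + 4·y_labor = 42.
→ y_seed budget = 5.5 and y_labor = 5.
Reduced cost of corn: c₃ − yᵀa₃ = 44.5 − (5.5·4 + 5·5) = 44.5 − 47 = -2.5.

-2.5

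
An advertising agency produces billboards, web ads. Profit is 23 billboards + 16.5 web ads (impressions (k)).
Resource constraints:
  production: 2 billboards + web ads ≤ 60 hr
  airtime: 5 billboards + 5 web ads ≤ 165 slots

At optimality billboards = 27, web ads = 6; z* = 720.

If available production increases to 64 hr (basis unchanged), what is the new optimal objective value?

746

Check each constraint at x*: production 60/60 (tight); airtime 165/165 (tight).
From A_Bᵀ y = c: 2·y_production + 5·y_airtime = 23; 1·y_production + 5·y_airtime = 16.5.
Solving: y_production = 6.5, y_airtime = 2.
Δz = y_production·Δb = 6.5 × (4) = 26, so new z* = 720 + 26 = 746.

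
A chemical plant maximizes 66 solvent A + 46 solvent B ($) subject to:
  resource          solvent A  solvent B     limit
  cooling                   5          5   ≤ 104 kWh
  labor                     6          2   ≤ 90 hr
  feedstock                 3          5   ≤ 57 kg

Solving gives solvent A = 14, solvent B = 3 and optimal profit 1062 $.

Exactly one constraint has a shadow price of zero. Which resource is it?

cooling

cooling: 85/104 (slack 19)
labor: 90/90 (binding)
feedstock: 57/57 (binding)
By complementary slackness, a constraint with positive slack has shadow price 0 → cooling.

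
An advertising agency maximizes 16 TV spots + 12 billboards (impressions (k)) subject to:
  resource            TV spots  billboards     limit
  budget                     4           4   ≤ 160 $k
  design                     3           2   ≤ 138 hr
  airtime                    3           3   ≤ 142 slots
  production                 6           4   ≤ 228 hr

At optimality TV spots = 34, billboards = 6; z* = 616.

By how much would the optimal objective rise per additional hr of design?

0

Binding: budget and production. Non-binding: design (24 unused), airtime (22 unused).
Since design, airtime are not tight, their duals are 0.
Dual feasibility on the basic columns requires 4·y_budget + 6·y_production = 16, 4·y_budget + 4·y_production = 12.
Solving: y_budget = 1, y_production = 2.
Shadow price of design = 0.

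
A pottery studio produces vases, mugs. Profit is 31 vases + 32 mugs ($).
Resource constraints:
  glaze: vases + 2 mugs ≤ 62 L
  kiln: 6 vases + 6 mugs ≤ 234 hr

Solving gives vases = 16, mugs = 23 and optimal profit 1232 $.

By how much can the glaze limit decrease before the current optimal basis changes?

23

Binding constraints: glaze, kiln. The basis is B = [[1,2],[6,6]] with det -6.
Per unit decrease in glaze, x* moves by d = (1, -1).
The basis stays optimal until mugs reaches 0; allowable decrease = 23 L.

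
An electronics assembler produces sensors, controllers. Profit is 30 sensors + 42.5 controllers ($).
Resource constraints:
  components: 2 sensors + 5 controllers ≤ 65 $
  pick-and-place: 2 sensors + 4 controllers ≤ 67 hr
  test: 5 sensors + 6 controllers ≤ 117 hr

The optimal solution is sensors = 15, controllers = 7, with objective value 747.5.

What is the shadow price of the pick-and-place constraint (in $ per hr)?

0

Binding: components and test. Non-binding: pick-and-place (9 unused).
Slack constraints have shadow price 0 (complementary slackness).
The binding rows give the dual system: 2·y_components + 5·y_test = 30 and 5·y_components + 6·y_test = 42.5.
Solving: y_components = 2.5, y_test = 5.
Shadow price of pick-and-place = 0.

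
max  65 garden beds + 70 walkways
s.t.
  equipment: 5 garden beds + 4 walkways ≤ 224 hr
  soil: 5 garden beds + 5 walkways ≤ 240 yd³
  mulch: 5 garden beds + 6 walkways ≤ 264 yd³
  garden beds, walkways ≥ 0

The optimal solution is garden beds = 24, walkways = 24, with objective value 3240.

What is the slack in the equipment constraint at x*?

8

equipment used = 5·24 + 4·24 = 216; slack = 224 − 216 = 8.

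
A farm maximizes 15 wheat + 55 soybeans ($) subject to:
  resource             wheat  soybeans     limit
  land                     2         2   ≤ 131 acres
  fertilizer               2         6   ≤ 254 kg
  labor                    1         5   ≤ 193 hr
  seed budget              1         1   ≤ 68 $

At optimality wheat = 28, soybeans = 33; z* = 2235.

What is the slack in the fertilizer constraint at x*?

0

fertilizer used = 2·28 + 6·33 = 254; slack = 254 − 254 = 0.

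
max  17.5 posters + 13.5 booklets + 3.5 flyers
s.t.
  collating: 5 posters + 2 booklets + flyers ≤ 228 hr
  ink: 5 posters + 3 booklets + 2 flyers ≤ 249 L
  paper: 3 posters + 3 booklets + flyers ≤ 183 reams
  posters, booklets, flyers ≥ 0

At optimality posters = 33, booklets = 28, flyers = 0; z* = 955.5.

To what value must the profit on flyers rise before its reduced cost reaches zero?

6.5

Check each constraint at x*: collating 221/228 (slack 7); ink 249/249 (tight); paper 183/183 (tight).
By complementary slackness, y = 0 for the non-binding constraint.
The binding rows give the dual system: 5·y_ink + 3·y_paper = 17.5 and 3·y_ink + 3·y_paper = 13.5.
→ y_ink = 2 and y_paper = 2.5.
flyers enters the basis when its profit ≥ yᵀa₃ = 2·2 + 2.5·1 = 6.5.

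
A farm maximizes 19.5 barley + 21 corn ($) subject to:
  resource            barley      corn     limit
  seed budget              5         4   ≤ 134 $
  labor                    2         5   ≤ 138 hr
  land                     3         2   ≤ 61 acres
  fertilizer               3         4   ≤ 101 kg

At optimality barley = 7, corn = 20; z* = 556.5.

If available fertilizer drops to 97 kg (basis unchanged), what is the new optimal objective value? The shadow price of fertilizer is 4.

540.5

Δb = -4, so new z* = 556.5 + (4)·(-4) = 556.5 − 16 = 540.5.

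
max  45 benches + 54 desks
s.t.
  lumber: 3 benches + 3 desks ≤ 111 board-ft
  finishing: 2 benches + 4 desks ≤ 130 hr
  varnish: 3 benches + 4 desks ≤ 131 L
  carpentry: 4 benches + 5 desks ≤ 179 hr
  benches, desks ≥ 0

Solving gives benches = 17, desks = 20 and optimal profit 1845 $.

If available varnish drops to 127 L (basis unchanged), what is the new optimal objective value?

At the optimum: lumber uses 111 of 111 (binding); finishing uses 114 of 130 (slack = 16); varnish uses 131 of 131 (binding); carpentry uses 168 of 179 (slack = 11).
Since finishing, carpentry are not tight, their duals are 0.
The binding rows give the dual system: 3·y_lumber + 3·y_varnish = 45 and 3·y_lumber + 4·y_varnish = 54.
→ y_lumber = 6 and y_varnish = 9.
Δz = y_varnish·Δb = 9 × (-4) = -36, so new z* = 1845 − 36 = 1809.

1809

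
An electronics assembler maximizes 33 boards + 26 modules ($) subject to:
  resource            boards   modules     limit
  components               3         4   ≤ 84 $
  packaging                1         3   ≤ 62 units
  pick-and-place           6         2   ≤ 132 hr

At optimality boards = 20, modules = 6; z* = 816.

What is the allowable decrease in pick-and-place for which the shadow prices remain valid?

Binding constraints: components, pick-and-place. The basis is B = [[3,4],[6,2]] with det -18.
Per unit decrease in pick-and-place, x* moves by d = (-0.2222, 0.1667).
The basis stays optimal until packaging becomes binding; allowable decrease = 86.4 hr.

86.4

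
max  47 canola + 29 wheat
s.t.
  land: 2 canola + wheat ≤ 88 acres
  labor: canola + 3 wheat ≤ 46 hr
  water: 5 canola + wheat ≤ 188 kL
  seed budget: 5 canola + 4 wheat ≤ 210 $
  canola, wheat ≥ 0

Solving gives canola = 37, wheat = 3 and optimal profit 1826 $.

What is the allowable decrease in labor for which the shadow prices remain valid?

Binding constraints: labor, water. The basis is B = [[1,3],[5,1]] with det -14.
Per unit decrease in labor, x* moves by d = (0.0714, -0.3571).
The basis stays optimal until wheat reaches 0; allowable decrease = 8.4 hr.

8.4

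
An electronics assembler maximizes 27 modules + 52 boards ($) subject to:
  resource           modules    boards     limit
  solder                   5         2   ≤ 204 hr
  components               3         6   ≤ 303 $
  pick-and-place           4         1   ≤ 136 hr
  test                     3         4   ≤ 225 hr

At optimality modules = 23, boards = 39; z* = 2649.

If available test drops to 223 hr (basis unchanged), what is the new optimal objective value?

2647

At the optimum: solder uses 193 of 204 (slack = 11); components uses 303 of 303 (binding); pick-and-place uses 131 of 136 (slack = 5); test uses 225 of 225 (binding).
Slack constraints have shadow price 0 (complementary slackness).
The binding rows give the dual system: 3·y_components + 3·y_test = 27 and 6·y_components + 4·y_test = 52.
→ y_components = 8 and y_test = 1.
Δz = y_test·Δb = 1 × (-2) = -2, so new z* = 2649 − 2 = 2647.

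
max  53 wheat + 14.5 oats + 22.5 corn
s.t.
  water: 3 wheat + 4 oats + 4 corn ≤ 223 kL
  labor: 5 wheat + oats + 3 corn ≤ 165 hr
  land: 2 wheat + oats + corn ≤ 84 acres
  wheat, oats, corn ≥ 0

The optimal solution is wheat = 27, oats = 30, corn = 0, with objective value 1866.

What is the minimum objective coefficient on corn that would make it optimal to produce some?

30.5

Binding: labor and land. Non-binding: water (22 unused).
By complementary slackness, y = 0 for the non-binding constraint.
From A_Bᵀ y = c: 5·y_labor + 2·y_land = 53; 1·y_labor + 1·y_land = 14.5.
Solving: y_labor = 8, y_land = 6.5.
corn enters the basis when its profit ≥ yᵀa₃ = 8·3 + 6.5·1 = 30.5.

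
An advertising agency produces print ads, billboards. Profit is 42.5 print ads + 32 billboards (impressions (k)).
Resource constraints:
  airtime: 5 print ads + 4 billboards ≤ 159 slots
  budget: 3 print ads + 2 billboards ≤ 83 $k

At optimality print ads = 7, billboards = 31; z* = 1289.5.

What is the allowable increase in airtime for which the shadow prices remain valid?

7

Binding constraints: airtime, budget. The basis is B = [[5,4],[3,2]] with det -2.
Per unit increase in airtime, x* moves by d = (-1, 1.5).
The basis stays optimal until print ads reaches 0; allowable increase = 7 slots.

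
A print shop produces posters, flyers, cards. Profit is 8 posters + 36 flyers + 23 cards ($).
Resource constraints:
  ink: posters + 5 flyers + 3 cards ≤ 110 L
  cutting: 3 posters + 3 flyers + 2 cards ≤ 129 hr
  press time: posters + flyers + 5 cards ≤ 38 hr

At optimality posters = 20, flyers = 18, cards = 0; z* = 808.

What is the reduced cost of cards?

-3

Check each constraint at x*: ink 110/110 (tight); cutting 114/129 (slack 15); press time 38/38 (tight).
By complementary slackness, y = 0 for the non-binding constraint.
Dual feasibility on the basic columns requires 1·y_ink + 1·y_press time = 8, 5·y_ink + 1·y_press time = 36.
This yields shadow prices y_ink = 7, y_press time = 1.
Reduced cost of cards: c₃ − yᵀa₃ = 23 − (7·3 + 1·5) = 23 − 26 = -3.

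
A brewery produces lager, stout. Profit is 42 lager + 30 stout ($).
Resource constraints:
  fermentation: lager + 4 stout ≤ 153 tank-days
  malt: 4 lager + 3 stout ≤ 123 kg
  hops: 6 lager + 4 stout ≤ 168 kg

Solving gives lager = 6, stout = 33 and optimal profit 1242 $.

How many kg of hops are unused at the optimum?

hops used = 6·6 + 4·33 = 168; slack = 168 − 168 = 0.

0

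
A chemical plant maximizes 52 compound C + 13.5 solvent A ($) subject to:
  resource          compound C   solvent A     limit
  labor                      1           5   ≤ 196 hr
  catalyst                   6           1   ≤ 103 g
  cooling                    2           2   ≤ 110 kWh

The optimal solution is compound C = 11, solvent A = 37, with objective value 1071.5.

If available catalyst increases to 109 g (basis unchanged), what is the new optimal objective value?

At the optimum: labor uses 196 of 196 (binding); catalyst uses 103 of 103 (binding); cooling uses 96 of 110 (slack = 14).
By complementary slackness, y = 0 for the non-binding constraint.
From A_Bᵀ y = c: 1·y_labor + 6·y_catalyst = 52; 5·y_labor + 1·y_catalyst = 13.5.
Solving: y_labor = 1, y_catalyst = 8.5.
Δz = y_catalyst·Δb = 8.5 × (6) = 51, so new z* = 1071.5 + 51 = 1122.5.

1122.5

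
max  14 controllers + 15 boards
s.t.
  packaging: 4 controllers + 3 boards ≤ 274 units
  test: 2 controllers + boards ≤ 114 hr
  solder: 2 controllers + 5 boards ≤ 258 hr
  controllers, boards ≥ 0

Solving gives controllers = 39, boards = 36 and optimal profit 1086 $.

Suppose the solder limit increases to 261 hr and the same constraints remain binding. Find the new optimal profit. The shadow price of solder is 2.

Δb = 3, so new z* = 1086 + (2)·(3) = 1086 + 6 = 1092.

1092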